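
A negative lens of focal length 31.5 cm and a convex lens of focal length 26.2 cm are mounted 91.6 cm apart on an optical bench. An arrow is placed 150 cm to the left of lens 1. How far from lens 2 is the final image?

Lens 1 is diverging, so f₁ = −31.5 cm.
Lens 1: 1/d_i1 = 1/f₁ − 1/d_o1 = 1/(-31.5) − 1/(150) = -0.03841, so d_i1 = -26.03 cm.
The intermediate image is 26.03 cm to the left of lens 1 (virtual), which is 91.6 − (-26.03) = 117.6 cm to the left of lens 2, so d_o2 = +117.6 cm.
Lens 2: 1/d_i2 = 1/f₂ − 1/d_o2 = 1/(26.2) − 1/(117.6) = 0.02966, so d_i2 = 33.7 cm.
The final image is real, 33.7 cm to the right of lens 2 (overall magnification ≈ -0.050).

33.7 cm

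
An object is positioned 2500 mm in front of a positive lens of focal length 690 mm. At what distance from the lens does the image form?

953 mm

Thin-lens equation: 1/q = 1/f − 1/p = 1/(690.0) − 1/(2500) = 0.001449 − 0.0004000 = 0.001049, so q = 953 mm.
The image is real, inverted and reduced, on the far side of the lens.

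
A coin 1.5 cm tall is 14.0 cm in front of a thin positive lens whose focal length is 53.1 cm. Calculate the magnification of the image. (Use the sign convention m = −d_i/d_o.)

1/d_i = 1/f − 1/d_o = 1/(53.10) − 1/(14.0) = -0.05260, so d_i = -19.01 cm.
m = −d_i/d_o = −(-19.01)/(14.0) = +1.36.
The image is virtual, upright and enlarged, on the same side as the object.

m = +1.36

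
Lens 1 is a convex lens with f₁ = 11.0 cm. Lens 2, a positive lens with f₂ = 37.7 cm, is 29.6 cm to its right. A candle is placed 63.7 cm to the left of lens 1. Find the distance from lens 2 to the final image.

28.7 cm

Lens 1: 1/d_i1 = 1/f₁ − 1/d_o1 = 1/(11.0) − 1/(63.7) = 0.07521, so d_i1 = 13.30 cm.
The intermediate image is 13.30 cm to the right of lens 1, which is 29.6 − (13.30) = 16.30 cm to the left of lens 2, so d_o2 = +16.30 cm.
Lens 2: 1/d_i2 = 1/f₂ − 1/d_o2 = 1/(37.7) − 1/(16.30) = -0.03482, so d_i2 = -28.7 cm.
The final image is virtual, 28.7 cm to the left of lens 2 (overall magnification ≈ -0.37).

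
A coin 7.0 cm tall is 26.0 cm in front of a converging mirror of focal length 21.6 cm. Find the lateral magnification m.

1/d_i = 1/f − 1/d_o = 1/(21.60) − 1/(26.0) = 0.007835, so d_i = 127.6 cm.
m = −d_i/d_o = −(127.6)/(26.0) = -4.91.
The image is real, inverted and enlarged, in front of the mirror.

m = -4.91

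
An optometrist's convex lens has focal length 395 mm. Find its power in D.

f = 39.5 cm = 0.395 m.
P = 1/f = 1/(0.395 m) = +2.53 D.

P = +2.53 D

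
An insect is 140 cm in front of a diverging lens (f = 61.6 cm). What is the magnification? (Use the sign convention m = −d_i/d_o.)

m = +0.306

For a diverging lens, f = -61.6 cm.
1/d_i = 1/f − 1/d_o = 1/(-61.60) − 1/(140) = -0.02338, so d_i = -42.78 cm.
m = −d_i/d_o = −(-42.78)/(140) = +0.306.
The image is virtual, upright and reduced, on the same side as the object.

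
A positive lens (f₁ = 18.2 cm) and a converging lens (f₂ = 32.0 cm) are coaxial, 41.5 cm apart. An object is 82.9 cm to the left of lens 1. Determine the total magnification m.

Lens 1: 1/d_i1 = 1/(18.2) − 1/(82.9) = 0.04288, so d_i1 = 23.32 cm; m₁ = −d_i1/d_o1 = -0.2813.
d_o2 = 41.5 − (23.32) = 18.18 cm.
Lens 2: 1/d_i2 = 1/(32.0) − 1/(18.18) = -0.02376, so d_i2 = -42.10 cm; m₂ = −d_i2/d_o2 = +2.315.
m = m₁·m₂ = (-0.2813)(+2.315) = -0.651.

m = -0.651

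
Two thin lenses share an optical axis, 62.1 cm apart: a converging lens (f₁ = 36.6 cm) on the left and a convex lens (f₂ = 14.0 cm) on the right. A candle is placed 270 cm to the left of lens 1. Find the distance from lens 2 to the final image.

Lens 1: 1/d_i1 = 1/f₁ − 1/d_o1 = 1/(36.6) − 1/(270) = 0.02362, so d_i1 = 42.34 cm.
The intermediate image is 42.34 cm to the right of lens 1, which is 62.1 − (42.34) = 19.76 cm to the left of lens 2, so d_o2 = +19.76 cm.
Lens 2: 1/d_i2 = 1/f₂ − 1/d_o2 = 1/(14.0) − 1/(19.76) = 0.02082, so d_i2 = 48.0 cm.
The final image is real, 48.0 cm to the right of lens 2 (overall magnification ≈ 0.38).

48.0 cm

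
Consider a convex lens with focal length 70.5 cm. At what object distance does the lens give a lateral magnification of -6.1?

82.1 cm

m = −d_i/d_o ⇒ d_i = −m·d_o.
1/f = 1/d_o + 1/d_i = 1/d_o − 1/(m·d_o) = (1 − 1/m)/d_o, so d_o = f(1 − 1/m) = (70.50)(1 − 1/(-6.1)) = 82.1 cm.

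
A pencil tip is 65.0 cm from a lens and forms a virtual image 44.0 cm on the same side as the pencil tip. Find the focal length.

Virtual image ⇒ d_i = −44.0 cm.
1/f = 1/d_o + 1/d_i = 1/(65.0) + 1/(-44.0) = -0.007343, so f = -136 cm.
Since f is negative, the lens is diverging.

f = -136 cm (diverging)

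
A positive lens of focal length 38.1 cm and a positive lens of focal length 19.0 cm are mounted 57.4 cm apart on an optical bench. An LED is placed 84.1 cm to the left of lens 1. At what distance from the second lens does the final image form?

7.45 cm

Lens 1: 1/d_i1 = 1/f₁ − 1/d_o1 = 1/(38.1) − 1/(84.1) = 0.01436, so d_i1 = 69.66 cm.
The intermediate image is 69.66 cm to the right of lens 1, which lies 12.26 cm to the right of lens 2 — a virtual object — so d_o2 = −12.26 cm.
Lens 2: 1/d_i2 = 1/f₂ − 1/d_o2 = 1/(19.0) − 1/(-12.26) = 0.1342, so d_i2 = 7.45 cm.
The final image is real, 7.45 cm to the right of lens 2 (overall magnification ≈ -0.50).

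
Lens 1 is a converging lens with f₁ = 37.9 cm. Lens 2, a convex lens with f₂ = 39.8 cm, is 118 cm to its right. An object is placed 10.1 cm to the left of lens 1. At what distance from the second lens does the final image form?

Lens 1: 1/d_i1 = 1/f₁ − 1/d_o1 = 1/(37.9) − 1/(10.1) = -0.07262, so d_i1 = -13.77 cm.
The intermediate image is 13.77 cm to the left of lens 1 (virtual), which is 118 − (-13.77) = 131.8 cm to the left of lens 2, so d_o2 = +131.8 cm.
Lens 2: 1/d_i2 = 1/f₂ − 1/d_o2 = 1/(39.8) − 1/(131.8) = 0.01754, so d_i2 = 57.0 cm.
The final image is real, 57.0 cm to the right of lens 2 (overall magnification ≈ -0.59).

57.0 cm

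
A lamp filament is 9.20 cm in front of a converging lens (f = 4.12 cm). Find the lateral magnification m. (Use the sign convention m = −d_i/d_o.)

m = -0.811

1/d_i = 1/f − 1/d_o = 1/(4.120) − 1/(9.20) = 0.1340, so d_i = 7.461 cm.
m = −d_i/d_o = −(7.461)/(9.20) = -0.811.
The image is real, inverted and reduced, on the far side of the lens.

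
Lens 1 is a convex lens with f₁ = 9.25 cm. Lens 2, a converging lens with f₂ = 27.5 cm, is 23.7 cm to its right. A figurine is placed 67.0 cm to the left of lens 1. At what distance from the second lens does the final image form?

24.5 cm

Lens 1: 1/d_i1 = 1/f₁ − 1/d_o1 = 1/(9.25) − 1/(67.0) = 0.09318, so d_i1 = 10.73 cm.
The intermediate image is 10.73 cm to the right of lens 1, which is 23.7 − (10.73) = 12.97 cm to the left of lens 2, so d_o2 = +12.97 cm.
Lens 2: 1/d_i2 = 1/f₂ − 1/d_o2 = 1/(27.5) − 1/(12.97) = -0.04074, so d_i2 = -24.5 cm.
The final image is virtual, 24.5 cm to the left of lens 2 (overall magnification ≈ -0.30).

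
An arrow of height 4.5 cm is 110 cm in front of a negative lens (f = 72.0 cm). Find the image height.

For a negative lens, f = -72.0 cm.
1/d_i = 1/f − 1/d_o = 1/(-72.00) − 1/(110) = -0.02298, so d_i = -43.52 cm.
m = −d_i/d_o = +0.3956.
|h_i| = |m|·h_o = 0.3956 × 4.5 = 1.78 cm. The image is virtual, upright and reduced, on the same side as the object.

1.78 cm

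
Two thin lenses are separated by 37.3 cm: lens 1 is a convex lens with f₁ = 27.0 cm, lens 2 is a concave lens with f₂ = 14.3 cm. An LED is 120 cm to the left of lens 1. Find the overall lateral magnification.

m = -0.248

Lens 1: 1/d_i1 = 1/(27.0) − 1/(120) = 0.02870, so d_i1 = 34.84 cm; m₁ = −d_i1/d_o1 = -0.2903.
d_o2 = 37.3 − (34.84) = 2.460 cm.
f₂ = −14.3 cm (diverging).
Lens 2: 1/d_i2 = 1/(-14.3) − 1/(2.460) = -0.4764, so d_i2 = -2.099 cm; m₂ = −d_i2/d_o2 = +0.8532.
m = m₁·m₂ = (-0.2903)(+0.8532) = -0.248.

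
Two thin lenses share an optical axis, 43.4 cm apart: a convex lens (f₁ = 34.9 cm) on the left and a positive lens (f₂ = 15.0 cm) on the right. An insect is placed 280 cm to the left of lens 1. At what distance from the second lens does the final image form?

Lens 1: 1/d_i1 = 1/f₁ − 1/d_o1 = 1/(34.9) − 1/(280) = 0.02508, so d_i1 = 39.87 cm.
The intermediate image is 39.87 cm to the right of lens 1, which is 43.4 − (39.87) = 3.530 cm to the left of lens 2, so d_o2 = +3.530 cm.
Lens 2: 1/d_i2 = 1/f₂ − 1/d_o2 = 1/(15.0) − 1/(3.530) = -0.2166, so d_i2 = -4.62 cm.
The final image is virtual, 4.62 cm to the left of lens 2 (overall magnification ≈ -0.19).

4.62 cm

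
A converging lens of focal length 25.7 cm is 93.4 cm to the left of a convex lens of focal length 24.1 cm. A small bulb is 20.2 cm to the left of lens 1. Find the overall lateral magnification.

m = -0.688

Lens 1: 1/d_i1 = 1/(25.7) − 1/(20.2) = -0.01059, so d_i1 = -94.39 cm; m₁ = −d_i1/d_o1 = +4.673.
d_o2 = 93.4 − (-94.39) = 187.8 cm.
Lens 2: 1/d_i2 = 1/(24.1) − 1/(187.8) = 0.03617, so d_i2 = 27.65 cm; m₂ = −d_i2/d_o2 = -0.1472.
m = m₁·m₂ = (+4.673)(-0.1472) = -0.688.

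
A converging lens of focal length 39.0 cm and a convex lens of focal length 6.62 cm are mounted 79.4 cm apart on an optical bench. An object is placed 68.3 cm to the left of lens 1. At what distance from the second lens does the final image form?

4.20 cm

Lens 1: 1/d_i1 = 1/f₁ − 1/d_o1 = 1/(39.0) − 1/(68.3) = 0.01100, so d_i1 = 90.91 cm.
The intermediate image is 90.91 cm to the right of lens 1, which lies 11.51 cm to the right of lens 2 — a virtual object — so d_o2 = −11.51 cm.
Lens 2: 1/d_i2 = 1/f₂ − 1/d_o2 = 1/(6.62) − 1/(-11.51) = 0.2379, so d_i2 = 4.20 cm.
The final image is real, 4.20 cm to the right of lens 2 (overall magnification ≈ -0.49).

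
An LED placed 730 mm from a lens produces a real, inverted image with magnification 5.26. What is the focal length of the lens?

f = 613 mm (converging)

m = −d_i/d_o ⇒ d_i = −m·d_o = −(-5.26)·(730) = 3840 mm.
1/f = 1/d_o + 1/d_i = 1/(730) + 1/(3840) = 0.001630, so f = 613 mm.
Since f is positive, the lens is converging.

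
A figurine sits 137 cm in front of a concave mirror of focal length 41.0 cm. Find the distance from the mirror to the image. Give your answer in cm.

58.5 cm

Mirror equation: 1/s_i = 1/f − 1/s_o = 1/(41.00) − 1/(137) = 0.02439 − 0.007299 = 0.01709, so s_i = 58.5 cm.
The image is real, inverted and reduced, in front of the mirror.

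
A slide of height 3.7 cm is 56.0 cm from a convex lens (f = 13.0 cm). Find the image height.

1/d_i = 1/f − 1/d_o = 1/(13.00) − 1/(56.0) = 0.05907, so d_i = 16.93 cm.
m = −d_i/d_o = -0.3023.
|h_i| = |m|·h_o = 0.3023 × 3.7 = 1.12 cm. The image is real, inverted and reduced, on the far side of the lens.

1.12 cm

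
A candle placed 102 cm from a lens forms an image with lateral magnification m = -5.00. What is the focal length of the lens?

f = 85.0 cm (converging)

m = −d_i/d_o ⇒ d_i = −m·d_o = −(-5.00)·(102) = 510.0 cm.
1/f = 1/d_o + 1/d_i = 1/(102) + 1/(510.0) = 0.01176, so f = 85.0 cm.
Since f is positive, the lens is converging.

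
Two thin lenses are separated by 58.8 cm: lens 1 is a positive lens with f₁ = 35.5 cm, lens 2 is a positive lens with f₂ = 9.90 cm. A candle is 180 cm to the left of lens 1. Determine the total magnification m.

Lens 1: 1/d_i1 = 1/(35.5) − 1/(180) = 0.02261, so d_i1 = 44.22 cm; m₁ = −d_i1/d_o1 = -0.2457.
d_o2 = 58.8 − (44.22) = 14.58 cm.
Lens 2: 1/d_i2 = 1/(9.90) − 1/(14.58) = 0.03242, so d_i2 = 30.84 cm; m₂ = −d_i2/d_o2 = -2.115.
m = m₁·m₂ = (-0.2457)(-2.115) = +0.520.

m = +0.520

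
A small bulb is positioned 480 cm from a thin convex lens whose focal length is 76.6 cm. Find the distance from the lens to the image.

91.1 cm

Lens equation: 1/v = 1/f − 1/u = 1/(76.60) − 1/(480) = 0.01305 − 0.002083 = 0.01097, so v = 91.1 cm.
The image is real, inverted and reduced, on the far side of the lens.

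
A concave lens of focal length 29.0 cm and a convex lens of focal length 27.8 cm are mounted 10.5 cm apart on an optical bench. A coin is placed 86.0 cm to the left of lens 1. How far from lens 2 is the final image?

Lens 1 is diverging, so f₁ = −29.0 cm.
Lens 1: 1/d_i1 = 1/f₁ − 1/d_o1 = 1/(-29.0) − 1/(86.0) = -0.04611, so d_i1 = -21.69 cm.
The intermediate image is 21.69 cm to the left of lens 1 (virtual), which is 10.5 − (-21.69) = 32.19 cm to the left of lens 2, so d_o2 = +32.19 cm.
Lens 2: 1/d_i2 = 1/f₂ − 1/d_o2 = 1/(27.8) − 1/(32.19) = 0.004906, so d_i2 = 204 cm.
The final image is real, 204 cm to the right of lens 2 (overall magnification ≈ -1.6).

204 cm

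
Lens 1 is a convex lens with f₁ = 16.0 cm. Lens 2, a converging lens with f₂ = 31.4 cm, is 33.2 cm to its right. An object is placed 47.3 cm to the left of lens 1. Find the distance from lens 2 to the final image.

12.7 cm

Lens 1: 1/d_i1 = 1/f₁ − 1/d_o1 = 1/(16.0) − 1/(47.3) = 0.04136, so d_i1 = 24.18 cm.
The intermediate image is 24.18 cm to the right of lens 1, which is 33.2 − (24.18) = 9.020 cm to the left of lens 2, so d_o2 = +9.020 cm.
Lens 2: 1/d_i2 = 1/f₂ − 1/d_o2 = 1/(31.4) − 1/(9.020) = -0.07902, so d_i2 = -12.7 cm.
The final image is virtual, 12.7 cm to the left of lens 2 (overall magnification ≈ -0.72).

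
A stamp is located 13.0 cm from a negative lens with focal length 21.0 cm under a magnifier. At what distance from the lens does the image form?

For a negative lens, f = -21.0 cm.
Thin-lens equation: 1/d_i = 1/f − 1/d_o = 1/(-21.00) − 1/(13.0) = -0.04762 − 0.07692 = -0.1245, so d_i = -8.03 cm.
The image is virtual, upright and reduced, on the same side as the object.

8.03 cm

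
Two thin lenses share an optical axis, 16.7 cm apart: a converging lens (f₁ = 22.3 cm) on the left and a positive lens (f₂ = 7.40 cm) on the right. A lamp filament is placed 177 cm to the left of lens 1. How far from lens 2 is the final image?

4.02 cm

Lens 1: 1/d_i1 = 1/f₁ − 1/d_o1 = 1/(22.3) − 1/(177) = 0.03919, so d_i1 = 25.51 cm.
The intermediate image is 25.51 cm to the right of lens 1, which lies 8.810 cm to the right of lens 2 — a virtual object — so d_o2 = −8.810 cm.
Lens 2: 1/d_i2 = 1/f₂ − 1/d_o2 = 1/(7.40) − 1/(-8.810) = 0.2486, so d_i2 = 4.02 cm.
The final image is real, 4.02 cm to the right of lens 2 (overall magnification ≈ -0.066).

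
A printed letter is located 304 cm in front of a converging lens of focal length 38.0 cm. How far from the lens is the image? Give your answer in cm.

43.4 cm

Lens equation: 1/s_i = 1/f − 1/s_o = 1/(38.00) − 1/(304) = 0.02632 − 0.003289 = 0.02303, so s_i = 43.4 cm.
The image is real, inverted and reduced, on the far side of the lens.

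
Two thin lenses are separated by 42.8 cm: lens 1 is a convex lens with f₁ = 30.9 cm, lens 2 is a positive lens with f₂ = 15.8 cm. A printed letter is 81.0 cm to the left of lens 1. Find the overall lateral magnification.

m = -0.424

Lens 1: 1/d_i1 = 1/(30.9) − 1/(81.0) = 0.02002, so d_i1 = 49.96 cm; m₁ = −d_i1/d_o1 = -0.6168.
d_o2 = 42.8 − (49.96) = -7.160 cm (virtual object).
Lens 2: 1/d_i2 = 1/(15.8) − 1/(-7.160) = 0.2030, so d_i2 = 4.927 cm; m₂ = −d_i2/d_o2 = +0.6882.
m = m₁·m₂ = (-0.6168)(+0.6882) = -0.424.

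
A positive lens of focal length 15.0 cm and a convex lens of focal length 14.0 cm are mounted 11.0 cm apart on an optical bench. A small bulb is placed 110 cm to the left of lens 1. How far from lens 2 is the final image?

4.38 cm

Lens 1: 1/d_i1 = 1/f₁ − 1/d_o1 = 1/(15.0) − 1/(110) = 0.05758, so d_i1 = 17.37 cm.
The intermediate image is 17.37 cm to the right of lens 1, which lies 6.370 cm to the right of lens 2 — a virtual object — so d_o2 = −6.370 cm.
Lens 2: 1/d_i2 = 1/f₂ − 1/d_o2 = 1/(14.0) − 1/(-6.370) = 0.2284, so d_i2 = 4.38 cm.
The final image is real, 4.38 cm to the right of lens 2 (overall magnification ≈ -0.11).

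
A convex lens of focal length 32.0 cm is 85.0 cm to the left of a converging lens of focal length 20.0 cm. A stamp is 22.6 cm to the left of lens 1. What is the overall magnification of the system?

Lens 1: 1/d_i1 = 1/(32.0) − 1/(22.6) = -0.01300, so d_i1 = -76.94 cm; m₁ = −d_i1/d_o1 = +3.404.
d_o2 = 85.0 − (-76.94) = 161.9 cm.
Lens 2: 1/d_i2 = 1/(20.0) − 1/(161.9) = 0.04382, so d_i2 = 22.82 cm; m₂ = −d_i2/d_o2 = -0.1409.
m = m₁·m₂ = (+3.404)(-0.1409) = -0.480.

m = -0.480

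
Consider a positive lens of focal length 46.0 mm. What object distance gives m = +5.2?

m = −d_i/d_o ⇒ d_i = −m·d_o.
1/f = 1/d_o + 1/d_i = 1/d_o − 1/(m·d_o) = (1 − 1/m)/d_o, so d_o = f(1 − 1/m) = (46.00)(1 − 1/(+5.2)) = 37.2 mm.

37.2 mm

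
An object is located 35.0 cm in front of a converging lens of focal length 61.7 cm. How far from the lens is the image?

80.9 cm

Lens equation: 1/q = 1/f − 1/p = 1/(61.70) − 1/(35.0) = 0.01621 − 0.02857 = -0.01236, so q = -80.9 cm.
The image is virtual, upright and enlarged, on the same side as the object.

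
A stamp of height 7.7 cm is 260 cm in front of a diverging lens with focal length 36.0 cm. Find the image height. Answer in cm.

For a diverging lens, f = -36.0 cm.
1/d_i = 1/f − 1/d_o = 1/(-36.00) − 1/(260) = -0.03162, so d_i = -31.62 cm.
m = −d_i/d_o = +0.1216.
|h_i| = |m|·h_o = 0.1216 × 7.7 = 0.936 cm. The image is virtual, upright and reduced, on the same side as the object.

0.936 cm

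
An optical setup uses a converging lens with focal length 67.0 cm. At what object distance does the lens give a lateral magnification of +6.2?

56.2 cm

m = −d_i/d_o ⇒ d_i = −m·d_o.
1/f = 1/d_o + 1/d_i = 1/d_o − 1/(m·d_o) = (1 − 1/m)/d_o, so d_o = f(1 − 1/m) = (67.00)(1 − 1/(+6.2)) = 56.2 cm.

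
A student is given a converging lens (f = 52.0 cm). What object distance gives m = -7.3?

m = −d_i/d_o ⇒ d_i = −m·d_o.
1/f = 1/d_o + 1/d_i = 1/d_o − 1/(m·d_o) = (1 − 1/m)/d_o, so d_o = f(1 − 1/m) = (52.00)(1 − 1/(-7.3)) = 59.1 cm.

59.1 cm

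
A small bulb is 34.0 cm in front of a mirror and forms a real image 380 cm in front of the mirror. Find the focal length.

Real image ⇒ d_i = +380 cm.
1/f = 1/d_o + 1/d_i = 1/(34.0) + 1/(380) = 0.03204, so f = 31.2 cm.
Since f is positive, the mirror is concave.

f = 31.2 cm (concave)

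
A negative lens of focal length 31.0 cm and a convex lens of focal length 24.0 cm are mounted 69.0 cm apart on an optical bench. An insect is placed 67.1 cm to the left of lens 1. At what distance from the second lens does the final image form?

Lens 1 is diverging, so f₁ = −31.0 cm.
Lens 1: 1/d_i1 = 1/f₁ − 1/d_o1 = 1/(-31.0) − 1/(67.1) = -0.04716, so d_i1 = -21.20 cm.
The intermediate image is 21.20 cm to the left of lens 1 (virtual), which is 69.0 − (-21.20) = 90.20 cm to the left of lens 2, so d_o2 = +90.20 cm.
Lens 2: 1/d_i2 = 1/f₂ − 1/d_o2 = 1/(24.0) − 1/(90.20) = 0.03058, so d_i2 = 32.7 cm.
The final image is real, 32.7 cm to the right of lens 2 (overall magnification ≈ -0.11).

32.7 cm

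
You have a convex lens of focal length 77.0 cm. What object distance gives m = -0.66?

194 cm

m = −d_i/d_o ⇒ d_i = −m·d_o.
1/f = 1/d_o + 1/d_i = 1/d_o − 1/(m·d_o) = (1 − 1/m)/d_o, so d_o = f(1 − 1/m) = (77.00)(1 − 1/(-0.66)) = 194 cm.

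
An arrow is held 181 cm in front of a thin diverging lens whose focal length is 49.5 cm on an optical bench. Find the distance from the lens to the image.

For a diverging lens, f = -49.5 cm.
Thin-lens equation: 1/s_i = 1/f − 1/s_o = 1/(-49.50) − 1/(181) = -0.02020 − 0.005525 = -0.02573, so s_i = -38.9 cm.
The image is virtual, upright and reduced, on the same side as the object.

38.9 cm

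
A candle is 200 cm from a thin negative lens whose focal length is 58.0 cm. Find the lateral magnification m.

For a negative lens, f = -58.0 cm.
1/d_i = 1/f − 1/d_o = 1/(-58.00) − 1/(200) = -0.02224, so d_i = -44.96 cm.
m = −d_i/d_o = −(-44.96)/(200) = +0.225.
The image is virtual, upright and reduced, on the same side as the object.

m = +0.225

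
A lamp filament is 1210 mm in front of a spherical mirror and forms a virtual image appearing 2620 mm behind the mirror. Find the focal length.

f = 2250 mm (concave)

Virtual image ⇒ d_i = −2620 mm.
1/f = 1/d_o + 1/d_i = 1/(1210) + 1/(-2620) = 0.0004448, so f = 2250 mm.
Since f is positive, the spherical mirror is concave.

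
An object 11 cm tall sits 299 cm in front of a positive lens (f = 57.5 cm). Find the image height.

2.62 cm

1/d_i = 1/f − 1/d_o = 1/(57.50) − 1/(299) = 0.01405, so d_i = 71.19 cm.
m = −d_i/d_o = -0.2381.
|h_i| = |m|·h_o = 0.2381 × 11 = 2.62 cm. The image is real, inverted and reduced, on the far side of the lens.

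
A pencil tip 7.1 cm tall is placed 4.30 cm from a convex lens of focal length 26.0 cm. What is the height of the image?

1/d_i = 1/f − 1/d_o = 1/(26.00) − 1/(4.30) = -0.1941, so d_i = -5.152 cm.
m = −d_i/d_o = +1.198.
|h_i| = |m|·h_o = 1.198 × 7.1 = 8.51 cm. The image is virtual, upright and enlarged, on the same side as the object.

8.51 cm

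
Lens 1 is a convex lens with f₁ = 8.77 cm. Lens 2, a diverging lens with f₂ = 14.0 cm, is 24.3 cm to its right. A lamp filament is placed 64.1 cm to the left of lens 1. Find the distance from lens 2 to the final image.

Lens 1: 1/d_i1 = 1/f₁ − 1/d_o1 = 1/(8.77) − 1/(64.1) = 0.09842, so d_i1 = 10.16 cm.
The intermediate image is 10.16 cm to the right of lens 1, which is 24.3 − (10.16) = 14.14 cm to the left of lens 2, so d_o2 = +14.14 cm.
Lens 2 is diverging, so f₂ = −14.0 cm.
Lens 2: 1/d_i2 = 1/f₂ − 1/d_o2 = 1/(-14.0) − 1/(14.14) = -0.1421, so d_i2 = -7.03 cm.
The final image is virtual, 7.03 cm to the left of lens 2 (overall magnification ≈ -0.079).

7.03 cm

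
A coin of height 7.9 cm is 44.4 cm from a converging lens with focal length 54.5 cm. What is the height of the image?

42.6 cm

1/d_i = 1/f − 1/d_o = 1/(54.50) − 1/(44.4) = -0.004174, so d_i = -239.6 cm.
m = −d_i/d_o = +5.396.
|h_i| = |m|·h_o = 5.396 × 7.9 = 42.6 cm. The image is virtual, upright and enlarged, on the same side as the object.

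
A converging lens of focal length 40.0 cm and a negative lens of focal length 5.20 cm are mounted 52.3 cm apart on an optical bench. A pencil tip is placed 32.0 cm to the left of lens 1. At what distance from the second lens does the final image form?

5.08 cm

Lens 1: 1/d_i1 = 1/f₁ − 1/d_o1 = 1/(40.0) − 1/(32.0) = -0.006250, so d_i1 = -160.0 cm.
The intermediate image is 160.0 cm to the left of lens 1 (virtual), which is 52.3 − (-160.0) = 212.3 cm to the left of lens 2, so d_o2 = +212.3 cm.
Lens 2 is diverging, so f₂ = −5.20 cm.
Lens 2: 1/d_i2 = 1/f₂ − 1/d_o2 = 1/(-5.20) − 1/(212.3) = -0.1970, so d_i2 = -5.08 cm.
The final image is virtual, 5.08 cm to the left of lens 2 (overall magnification ≈ 0.12).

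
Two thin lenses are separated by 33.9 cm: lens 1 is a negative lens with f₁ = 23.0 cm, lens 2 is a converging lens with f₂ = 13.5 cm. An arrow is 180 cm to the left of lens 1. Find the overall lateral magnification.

m = -0.0375

f₁ = −23.0 cm (diverging).
Lens 1: 1/d_i1 = 1/(-23.0) − 1/(180) = -0.04903, so d_i1 = -20.39 cm; m₁ = −d_i1/d_o1 = +0.1133.
d_o2 = 33.9 − (-20.39) = 54.29 cm.
Lens 2: 1/d_i2 = 1/(13.5) − 1/(54.29) = 0.05565, so d_i2 = 17.97 cm; m₂ = −d_i2/d_o2 = -0.3310.
m = m₁·m₂ = (+0.1133)(-0.3310) = -0.0375.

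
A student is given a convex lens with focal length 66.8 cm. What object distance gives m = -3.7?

84.9 cm

m = −d_i/d_o ⇒ d_i = −m·d_o.
1/f = 1/d_o + 1/d_i = 1/d_o − 1/(m·d_o) = (1 − 1/m)/d_o, so d_o = f(1 − 1/m) = (66.80)(1 − 1/(-3.7)) = 84.9 cm.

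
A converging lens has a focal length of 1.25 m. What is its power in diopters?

P = 1/f = 1/(1.25 m) = +0.800 D.

P = +0.800 D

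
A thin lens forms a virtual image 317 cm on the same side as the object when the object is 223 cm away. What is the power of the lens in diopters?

P = +0.133 D

Virtual image ⇒ d_i = −317 cm.
1/f = 1/d_o + 1/d_i = 1/(223) + 1/(-317) = 0.001330 cm⁻¹.
f = 752.0 cm = 7.520 m, so P = 1/f = +0.133 D.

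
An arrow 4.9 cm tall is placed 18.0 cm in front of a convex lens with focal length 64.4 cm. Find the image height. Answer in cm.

6.80 cm

1/d_i = 1/f − 1/d_o = 1/(64.40) − 1/(18.0) = -0.04003, so d_i = -24.98 cm.
m = −d_i/d_o = +1.388.
|h_i| = |m|·h_o = 1.388 × 4.9 = 6.80 cm. The image is virtual, upright and enlarged, on the same side as the object.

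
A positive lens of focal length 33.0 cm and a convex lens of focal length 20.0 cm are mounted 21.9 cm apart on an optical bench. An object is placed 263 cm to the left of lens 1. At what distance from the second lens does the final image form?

Lens 1: 1/d_i1 = 1/f₁ − 1/d_o1 = 1/(33.0) − 1/(263) = 0.02650, so d_i1 = 37.73 cm.
The intermediate image is 37.73 cm to the right of lens 1, which lies 15.83 cm to the right of lens 2 — a virtual object — so d_o2 = −15.83 cm.
Lens 2: 1/d_i2 = 1/f₂ − 1/d_o2 = 1/(20.0) − 1/(-15.83) = 0.1132, so d_i2 = 8.84 cm.
The final image is real, 8.84 cm to the right of lens 2 (overall magnification ≈ -0.080).

8.84 cm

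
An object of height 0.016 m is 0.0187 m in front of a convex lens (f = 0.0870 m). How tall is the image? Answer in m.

1/d_i = 1/f − 1/d_o = 1/(0.08700) − 1/(0.0187) = -41.98, so d_i = -0.02382 m.
m = −d_i/d_o = +1.274.
|h_i| = |m|·h_o = 1.274 × 0.016 = 0.0204 m. The image is virtual, upright and enlarged, on the same side as the object.

0.0204 m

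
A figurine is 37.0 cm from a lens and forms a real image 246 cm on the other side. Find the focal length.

Real image ⇒ d_i = +246 cm.
1/f = 1/d_o + 1/d_i = 1/(37.0) + 1/(246) = 0.03109, so f = 32.2 cm.
Since f is positive, the lens is converging.

f = 32.2 cm (converging)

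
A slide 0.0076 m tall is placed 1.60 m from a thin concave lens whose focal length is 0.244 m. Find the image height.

For a concave lens, f = -0.244 m.
1/d_i = 1/f − 1/d_o = 1/(-0.2440) − 1/(1.60) = -4.723, so d_i = -0.2117 m.
m = −d_i/d_o = +0.1323.
|h_i| = |m|·h_o = 0.1323 × 0.0076 = 0.00101 m. The image is virtual, upright and reduced, on the same side as the object.

0.00101 m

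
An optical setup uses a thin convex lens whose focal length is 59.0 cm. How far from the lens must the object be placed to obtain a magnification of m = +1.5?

19.7 cm

m = −d_i/d_o ⇒ d_i = −m·d_o.
1/f = 1/d_o + 1/d_i = 1/d_o − 1/(m·d_o) = (1 − 1/m)/d_o, so d_o = f(1 − 1/m) = (59.00)(1 − 1/(+1.5)) = 19.7 cm.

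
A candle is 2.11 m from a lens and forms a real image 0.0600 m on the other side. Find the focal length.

Real image ⇒ d_i = +0.0600 m.
1/f = 1/d_o + 1/d_i = 1/(2.11) + 1/(0.0600) = 17.14, so f = 0.0583 m.
Since f is positive, the lens is converging.

f = 0.0583 m (converging)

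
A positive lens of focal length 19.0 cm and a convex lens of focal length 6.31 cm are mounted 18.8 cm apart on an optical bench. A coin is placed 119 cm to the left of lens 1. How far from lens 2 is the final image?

2.38 cm

Lens 1: 1/d_i1 = 1/f₁ − 1/d_o1 = 1/(19.0) − 1/(119) = 0.04423, so d_i1 = 22.61 cm.
The intermediate image is 22.61 cm to the right of lens 1, which lies 3.810 cm to the right of lens 2 — a virtual object — so d_o2 = −3.810 cm.
Lens 2: 1/d_i2 = 1/f₂ − 1/d_o2 = 1/(6.31) − 1/(-3.810) = 0.4209, so d_i2 = 2.38 cm.
The final image is real, 2.38 cm to the right of lens 2 (overall magnification ≈ -0.12).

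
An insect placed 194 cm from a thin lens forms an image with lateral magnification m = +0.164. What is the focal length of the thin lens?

f = -38.1 cm (diverging)

m = −d_i/d_o ⇒ d_i = −m·d_o = −(+0.164)·(194) = -31.82 cm.
1/f = 1/d_o + 1/d_i = 1/(194) + 1/(-31.82) = -0.02627, so f = -38.1 cm.
Since f is negative, the thin lens is diverging.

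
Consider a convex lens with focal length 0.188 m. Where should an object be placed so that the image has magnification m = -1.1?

0.359 m

m = −d_i/d_o ⇒ d_i = −m·d_o.
1/f = 1/d_o + 1/d_i = 1/d_o − 1/(m·d_o) = (1 − 1/m)/d_o, so d_o = f(1 − 1/m) = (0.1880)(1 − 1/(-1.1)) = 0.359 m.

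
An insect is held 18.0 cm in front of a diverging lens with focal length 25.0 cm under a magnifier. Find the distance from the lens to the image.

10.5 cm

For a diverging lens, f = -25.0 cm.
Lens equation: 1/v = 1/f − 1/u = 1/(-25.00) − 1/(18.0) = -0.04000 − 0.05556 = -0.09556, so v = -10.5 cm.
The image is virtual, upright and reduced, on the same side as the object.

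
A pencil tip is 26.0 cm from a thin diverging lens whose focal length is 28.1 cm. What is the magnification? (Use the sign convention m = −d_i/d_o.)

m = +0.519

For a diverging lens, f = -28.1 cm.
1/d_i = 1/f − 1/d_o = 1/(-28.10) − 1/(26.0) = -0.07405, so d_i = -13.50 cm.
m = −d_i/d_o = −(-13.50)/(26.0) = +0.519.
The image is virtual, upright and reduced, on the same side as the object.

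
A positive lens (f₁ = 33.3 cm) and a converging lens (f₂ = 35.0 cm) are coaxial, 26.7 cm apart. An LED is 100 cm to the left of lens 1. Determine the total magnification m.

Lens 1: 1/d_i1 = 1/(33.3) − 1/(100) = 0.02003, so d_i1 = 49.93 cm; m₁ = −d_i1/d_o1 = -0.4993.
d_o2 = 26.7 − (49.93) = -23.23 cm (virtual object).
Lens 2: 1/d_i2 = 1/(35.0) − 1/(-23.23) = 0.07162, so d_i2 = 13.96 cm; m₂ = −d_i2/d_o2 = +0.6011.
m = m₁·m₂ = (-0.4993)(+0.6011) = -0.300.

m = -0.300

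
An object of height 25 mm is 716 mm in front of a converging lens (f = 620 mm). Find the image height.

161 mm

1/d_i = 1/f − 1/d_o = 1/(620.0) − 1/(716) = 0.0002163, so d_i = 4624 mm.
m = −d_i/d_o = -6.458.
|h_i| = |m|·h_o = 6.458 × 25 = 161 mm. The image is real, inverted and enlarged, on the far side of the lens.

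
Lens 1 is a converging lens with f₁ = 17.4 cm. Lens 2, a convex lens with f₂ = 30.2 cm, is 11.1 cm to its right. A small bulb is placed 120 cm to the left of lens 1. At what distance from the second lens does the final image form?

Lens 1: 1/d_i1 = 1/f₁ − 1/d_o1 = 1/(17.4) − 1/(120) = 0.04914, so d_i1 = 20.35 cm.
The intermediate image is 20.35 cm to the right of lens 1, which lies 9.250 cm to the right of lens 2 — a virtual object — so d_o2 = −9.250 cm.
Lens 2: 1/d_i2 = 1/f₂ − 1/d_o2 = 1/(30.2) − 1/(-9.250) = 0.1412, so d_i2 = 7.08 cm.
The final image is real, 7.08 cm to the right of lens 2 (overall magnification ≈ -0.13).

7.08 cm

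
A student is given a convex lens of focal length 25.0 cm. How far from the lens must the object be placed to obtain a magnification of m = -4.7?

m = −d_i/d_o ⇒ d_i = −m·d_o.
1/f = 1/d_o + 1/d_i = 1/d_o − 1/(m·d_o) = (1 − 1/m)/d_o, so d_o = f(1 − 1/m) = (25.00)(1 − 1/(-4.7)) = 30.3 cm.

30.3 cm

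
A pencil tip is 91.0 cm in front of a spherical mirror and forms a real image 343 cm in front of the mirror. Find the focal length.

Real image ⇒ d_i = +343 cm.
1/f = 1/d_o + 1/d_i = 1/(91.0) + 1/(343) = 0.01390, so f = 71.9 cm.
Since f is positive, the spherical mirror is concave.

f = 71.9 cm (concave)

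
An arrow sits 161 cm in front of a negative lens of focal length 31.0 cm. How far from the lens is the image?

For a negative lens, f = -31.0 cm.
Thin-lens equation: 1/q = 1/f − 1/p = 1/(-31.00) − 1/(161) = -0.03226 − 0.006211 = -0.03847, so q = -26.0 cm.
The image is virtual, upright and reduced, on the same side as the object.

26.0 cm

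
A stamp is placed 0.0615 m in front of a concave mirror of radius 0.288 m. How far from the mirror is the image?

f = R/2 = 0.288/2 = 0.1440 m.
Mirror equation: 1/q = 1/f − 1/p = 1/(0.1440) − 1/(0.0615) = 6.944 − 16.26 = -9.316, so q = -0.107 m.
The image is virtual, upright and enlarged, behind the mirror.

0.107 m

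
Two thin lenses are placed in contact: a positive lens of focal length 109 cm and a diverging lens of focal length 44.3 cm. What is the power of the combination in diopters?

P₁ = 1/f₁ = 1/(1.09 m) = +0.9174 D; P₂ = 1/f₂ = 1/(-0.443 m) = -2.257 D.
For thin lenses in contact, P = P₁ + P₂ = (+0.9174) + (-2.257) = -1.34 D.

P = -1.34 D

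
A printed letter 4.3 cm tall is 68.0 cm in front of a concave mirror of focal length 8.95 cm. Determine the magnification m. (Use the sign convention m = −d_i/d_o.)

1/d_i = 1/f − 1/d_o = 1/(8.950) − 1/(68.0) = 0.09703, so d_i = 10.31 cm.
m = −d_i/d_o = −(10.31)/(68.0) = -0.152.
The image is real, inverted and reduced, in front of the mirror.

m = -0.152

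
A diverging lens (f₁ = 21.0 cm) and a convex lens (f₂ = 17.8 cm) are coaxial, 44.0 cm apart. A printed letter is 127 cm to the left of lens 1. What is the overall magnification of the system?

f₁ = −21.0 cm (diverging).
Lens 1: 1/d_i1 = 1/(-21.0) − 1/(127) = -0.05549, so d_i1 = -18.02 cm; m₁ = −d_i1/d_o1 = +0.1419.
d_o2 = 44.0 − (-18.02) = 62.02 cm.
Lens 2: 1/d_i2 = 1/(17.8) − 1/(62.02) = 0.04006, so d_i2 = 24.97 cm; m₂ = −d_i2/d_o2 = -0.4025.
m = m₁·m₂ = (+0.1419)(-0.4025) = -0.0571.

m = -0.0571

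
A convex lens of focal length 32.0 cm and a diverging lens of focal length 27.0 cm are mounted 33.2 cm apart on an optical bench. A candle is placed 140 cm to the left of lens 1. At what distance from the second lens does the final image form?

11.9 cm

Lens 1: 1/d_i1 = 1/f₁ − 1/d_o1 = 1/(32.0) − 1/(140) = 0.02411, so d_i1 = 41.48 cm.
The intermediate image is 41.48 cm to the right of lens 1, which lies 8.280 cm to the right of lens 2 — a virtual object — so d_o2 = −8.280 cm.
Lens 2 is diverging, so f₂ = −27.0 cm.
Lens 2: 1/d_i2 = 1/f₂ − 1/d_o2 = 1/(-27.0) − 1/(-8.280) = 0.08374, so d_i2 = 11.9 cm.
The final image is real, 11.9 cm to the right of lens 2 (overall magnification ≈ -0.43).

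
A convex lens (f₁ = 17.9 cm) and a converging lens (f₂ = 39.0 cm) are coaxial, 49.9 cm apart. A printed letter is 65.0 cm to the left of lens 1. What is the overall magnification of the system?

Lens 1: 1/d_i1 = 1/(17.9) − 1/(65.0) = 0.04048, so d_i1 = 24.70 cm; m₁ = −d_i1/d_o1 = -0.3800.
d_o2 = 49.9 − (24.70) = 25.20 cm.
Lens 2: 1/d_i2 = 1/(39.0) − 1/(25.20) = -0.01404, so d_i2 = -71.22 cm; m₂ = −d_i2/d_o2 = +2.826.
m = m₁·m₂ = (-0.3800)(+2.826) = -1.07.

m = -1.07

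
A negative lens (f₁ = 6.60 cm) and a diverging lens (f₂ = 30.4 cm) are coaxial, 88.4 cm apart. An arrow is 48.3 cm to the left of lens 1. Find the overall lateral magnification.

m = +0.0293

f₁ = −6.60 cm (diverging).
Lens 1: 1/d_i1 = 1/(-6.60) − 1/(48.3) = -0.1722, so d_i1 = -5.807 cm; m₁ = −d_i1/d_o1 = +0.1202.
d_o2 = 88.4 − (-5.807) = 94.21 cm.
f₂ = −30.4 cm (diverging).
Lens 2: 1/d_i2 = 1/(-30.4) − 1/(94.21) = -0.04351, so d_i2 = -22.98 cm; m₂ = −d_i2/d_o2 = +0.2440.
m = m₁·m₂ = (+0.1202)(+0.2440) = +0.0293.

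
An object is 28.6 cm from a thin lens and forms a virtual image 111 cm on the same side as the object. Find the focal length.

Virtual image ⇒ d_i = −111 cm.
1/f = 1/d_o + 1/d_i = 1/(28.6) + 1/(-111) = 0.02596, so f = 38.5 cm.
Since f is positive, the thin lens is converging.

f = 38.5 cm (converging)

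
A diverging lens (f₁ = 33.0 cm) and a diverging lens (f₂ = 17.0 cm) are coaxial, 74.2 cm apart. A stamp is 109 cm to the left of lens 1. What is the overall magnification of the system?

m = +0.0339

f₁ = −33.0 cm (diverging).
Lens 1: 1/d_i1 = 1/(-33.0) − 1/(109) = -0.03948, so d_i1 = -25.33 cm; m₁ = −d_i1/d_o1 = +0.2324.
d_o2 = 74.2 − (-25.33) = 99.53 cm.
f₂ = −17.0 cm (diverging).
Lens 2: 1/d_i2 = 1/(-17.0) − 1/(99.53) = -0.06887, so d_i2 = -14.52 cm; m₂ = −d_i2/d_o2 = +0.1459.
m = m₁·m₂ = (+0.2324)(+0.1459) = +0.0339.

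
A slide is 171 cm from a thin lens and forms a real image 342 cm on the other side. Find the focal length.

f = 114 cm (converging)

Real image ⇒ d_i = +342 cm.
1/f = 1/d_o + 1/d_i = 1/(171) + 1/(342) = 0.008772, so f = 114 cm.
Since f is positive, the thin lens is converging.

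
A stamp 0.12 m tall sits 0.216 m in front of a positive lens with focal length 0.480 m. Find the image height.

0.218 m

1/d_i = 1/f − 1/d_o = 1/(0.4800) − 1/(0.216) = -2.546, so d_i = -0.3927 m.
m = −d_i/d_o = +1.818.
|h_i| = |m|·h_o = 1.818 × 0.12 = 0.218 m. The image is virtual, upright and enlarged, on the same side as the object.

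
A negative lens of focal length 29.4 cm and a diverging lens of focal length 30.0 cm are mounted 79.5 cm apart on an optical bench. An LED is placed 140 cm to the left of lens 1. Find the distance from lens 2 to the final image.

23.3 cm

Lens 1 is diverging, so f₁ = −29.4 cm.
Lens 1: 1/d_i1 = 1/f₁ − 1/d_o1 = 1/(-29.4) − 1/(140) = -0.04116, so d_i1 = -24.30 cm.
The intermediate image is 24.30 cm to the left of lens 1 (virtual), which is 79.5 − (-24.30) = 103.8 cm to the left of lens 2, so d_o2 = +103.8 cm.
Lens 2 is diverging, so f₂ = −30.0 cm.
Lens 2: 1/d_i2 = 1/f₂ − 1/d_o2 = 1/(-30.0) − 1/(103.8) = -0.04297, so d_i2 = -23.3 cm.
The final image is virtual, 23.3 cm to the left of lens 2 (overall magnification ≈ 0.039).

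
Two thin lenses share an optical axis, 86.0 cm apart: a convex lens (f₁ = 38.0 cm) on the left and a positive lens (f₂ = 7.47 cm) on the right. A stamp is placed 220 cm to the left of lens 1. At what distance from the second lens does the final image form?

Lens 1: 1/d_i1 = 1/f₁ − 1/d_o1 = 1/(38.0) − 1/(220) = 0.02177, so d_i1 = 45.93 cm.
The intermediate image is 45.93 cm to the right of lens 1, which is 86.0 − (45.93) = 40.07 cm to the left of lens 2, so d_o2 = +40.07 cm.
Lens 2: 1/d_i2 = 1/f₂ − 1/d_o2 = 1/(7.47) − 1/(40.07) = 0.1089, so d_i2 = 9.18 cm.
The final image is real, 9.18 cm to the right of lens 2 (overall magnification ≈ 0.048).

9.18 cm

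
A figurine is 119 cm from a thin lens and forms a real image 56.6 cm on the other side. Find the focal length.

Real image ⇒ d_i = +56.6 cm.
1/f = 1/d_o + 1/d_i = 1/(119) + 1/(56.6) = 0.02607, so f = 38.4 cm.
Since f is positive, the thin lens is converging.

f = 38.4 cm (converging)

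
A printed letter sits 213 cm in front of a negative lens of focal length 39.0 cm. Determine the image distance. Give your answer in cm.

For a negative lens, f = -39.0 cm.
Lens equation: 1/d_i = 1/f − 1/d_o = 1/(-39.00) − 1/(213) = -0.02564 − 0.004695 = -0.03034, so d_i = -33.0 cm.
The image is virtual, upright and reduced, on the same side as the object.

33.0 cm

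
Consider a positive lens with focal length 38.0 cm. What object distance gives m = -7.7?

m = −d_i/d_o ⇒ d_i = −m·d_o.
1/f = 1/d_o + 1/d_i = 1/d_o − 1/(m·d_o) = (1 − 1/m)/d_o, so d_o = f(1 − 1/m) = (38.00)(1 − 1/(-7.7)) = 42.9 cm.

42.9 cm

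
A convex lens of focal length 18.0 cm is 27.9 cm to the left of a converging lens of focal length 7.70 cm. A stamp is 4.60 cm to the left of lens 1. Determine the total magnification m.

m = -0.392

Lens 1: 1/d_i1 = 1/(18.0) − 1/(4.60) = -0.1618, so d_i1 = -6.179 cm; m₁ = −d_i1/d_o1 = +1.343.
d_o2 = 27.9 − (-6.179) = 34.08 cm.
Lens 2: 1/d_i2 = 1/(7.70) − 1/(34.08) = 0.1005, so d_i2 = 9.948 cm; m₂ = −d_i2/d_o2 = -0.2919.
m = m₁·m₂ = (+1.343)(-0.2919) = -0.392.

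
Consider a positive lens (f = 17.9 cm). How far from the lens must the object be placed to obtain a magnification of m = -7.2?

20.4 cm

m = −d_i/d_o ⇒ d_i = −m·d_o.
1/f = 1/d_o + 1/d_i = 1/d_o − 1/(m·d_o) = (1 − 1/m)/d_o, so d_o = f(1 − 1/m) = (17.90)(1 − 1/(-7.2)) = 20.4 cm.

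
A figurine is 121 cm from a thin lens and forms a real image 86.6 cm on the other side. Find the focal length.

f = 50.5 cm (converging)

Real image ⇒ d_i = +86.6 cm.
1/f = 1/d_o + 1/d_i = 1/(121) + 1/(86.6) = 0.01981, so f = 50.5 cm.
Since f is positive, the thin lens is converging.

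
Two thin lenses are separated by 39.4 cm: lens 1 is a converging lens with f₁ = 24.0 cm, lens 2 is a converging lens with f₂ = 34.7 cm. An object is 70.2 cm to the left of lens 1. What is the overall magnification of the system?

m = -0.567

Lens 1: 1/d_i1 = 1/(24.0) − 1/(70.2) = 0.02742, so d_i1 = 36.47 cm; m₁ = −d_i1/d_o1 = -0.5195.
d_o2 = 39.4 − (36.47) = 2.930 cm.
Lens 2: 1/d_i2 = 1/(34.7) − 1/(2.930) = -0.3125, so d_i2 = -3.200 cm; m₂ = −d_i2/d_o2 = +1.092.
m = m₁·m₂ = (-0.5195)(+1.092) = -0.567.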